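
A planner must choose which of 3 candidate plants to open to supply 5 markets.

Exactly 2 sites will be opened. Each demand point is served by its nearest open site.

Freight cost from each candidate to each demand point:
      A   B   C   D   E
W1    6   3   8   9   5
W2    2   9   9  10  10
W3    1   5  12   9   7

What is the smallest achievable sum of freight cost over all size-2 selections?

Open {W1, W3}.
  A→W3 1, B→W1 3, C→W1 8, D→W1 9, E→W1 5  ⇒ total 26.
Compare {W1, W2}: total 27.
Compare {W2, W3}: total 31.

26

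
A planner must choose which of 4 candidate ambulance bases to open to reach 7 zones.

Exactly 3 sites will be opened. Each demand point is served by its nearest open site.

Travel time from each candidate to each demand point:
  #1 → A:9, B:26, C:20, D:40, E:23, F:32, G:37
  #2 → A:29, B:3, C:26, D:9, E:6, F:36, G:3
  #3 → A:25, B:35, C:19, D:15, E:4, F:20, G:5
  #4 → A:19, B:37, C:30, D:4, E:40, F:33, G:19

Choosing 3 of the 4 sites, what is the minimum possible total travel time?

Open {#1, #2, #3}.
  A→#1 9, B→#2 3, C→#3 19, D→#2 9, E→#3 4, F→#3 20, G→#2 3  ⇒ total 67.
Compare {#2, #3, #4}: total 72.
Compare {#1, #2, #4}: total 77.
No size-3 selection does better; minimum is 67.

67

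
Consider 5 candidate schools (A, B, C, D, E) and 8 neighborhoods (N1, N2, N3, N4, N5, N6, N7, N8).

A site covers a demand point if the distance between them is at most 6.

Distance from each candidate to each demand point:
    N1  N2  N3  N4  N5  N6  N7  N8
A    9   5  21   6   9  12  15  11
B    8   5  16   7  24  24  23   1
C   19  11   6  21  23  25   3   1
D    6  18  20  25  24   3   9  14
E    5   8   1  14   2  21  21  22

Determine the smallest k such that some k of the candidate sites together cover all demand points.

4

Coverage sets (demand points within 6 of each site):
  A: {N2, N4}
  B: {N2, N8}
  C: {N3, N7, N8}
  D: {N1, N6}
  E: {N1, N3, N5}
No 3 sites suffice: every size-3 union leaves at least one demand point uncovered.
But {A, C, D, E} covers everything, so the minimum is 4.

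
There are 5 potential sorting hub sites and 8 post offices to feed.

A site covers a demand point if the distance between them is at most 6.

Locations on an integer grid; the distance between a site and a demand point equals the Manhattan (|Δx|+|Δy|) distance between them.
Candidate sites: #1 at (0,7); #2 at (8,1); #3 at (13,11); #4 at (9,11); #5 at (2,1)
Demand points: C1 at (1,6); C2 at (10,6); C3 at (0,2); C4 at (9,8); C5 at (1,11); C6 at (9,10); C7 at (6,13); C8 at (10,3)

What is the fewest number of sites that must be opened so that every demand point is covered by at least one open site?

3

Coverage sets (demand points within 6 of each site):
  #1: {C1, C3, C5}
  #2: {C8}
  #3: {C6}
  #4: {C2, C4, C6, C7}
  #5: {C1, C3}
No 2 sites suffice: every size-2 union leaves at least one demand point uncovered.
But {#1, #2, #4} covers everything, so the minimum is 3.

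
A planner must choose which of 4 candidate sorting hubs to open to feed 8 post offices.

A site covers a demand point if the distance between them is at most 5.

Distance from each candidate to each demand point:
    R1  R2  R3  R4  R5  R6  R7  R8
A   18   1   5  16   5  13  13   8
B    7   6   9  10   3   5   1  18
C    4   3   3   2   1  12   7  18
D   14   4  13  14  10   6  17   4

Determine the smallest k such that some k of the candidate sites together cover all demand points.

3

Coverage sets (demand points within 5 of each site):
  A: {R2, R3, R5}
  B: {R5, R6, R7}
  C: {R1, R2, R3, R4, R5}
  D: {R2, R8}
No 2 sites suffice: every size-2 union leaves at least one demand point uncovered.
But {B, C, D} covers everything, so the minimum is 3.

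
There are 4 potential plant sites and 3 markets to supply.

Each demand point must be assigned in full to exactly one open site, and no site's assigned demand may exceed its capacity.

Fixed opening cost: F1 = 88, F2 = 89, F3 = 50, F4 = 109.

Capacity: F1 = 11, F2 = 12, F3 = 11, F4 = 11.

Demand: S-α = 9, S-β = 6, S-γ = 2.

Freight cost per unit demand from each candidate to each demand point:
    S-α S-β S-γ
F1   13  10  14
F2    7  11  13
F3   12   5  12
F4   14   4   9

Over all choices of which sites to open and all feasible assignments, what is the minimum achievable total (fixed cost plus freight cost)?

Open {F2, F3}; cheapest assignment that respects the capacities:
  F2 (cap 12, load 9): S-α — cost 9×7 = 63
  F3 (cap 11, load 8): S-β, S-γ — cost 6×5 + 2×12 = 54
  Shipping 117, fixed 139 → total 256.
  Any other capacity-feasible assignment to {F2, F3} ships for at least 117.
Compare {F2, F4}: its best feasible assignment gives total 303.
Compare {F1, F3}: its best feasible assignment gives total 309.
Every other set of open sites that can feasibly serve all demand totals ≥ 303 even under its best assignment. Minimum: 256.

256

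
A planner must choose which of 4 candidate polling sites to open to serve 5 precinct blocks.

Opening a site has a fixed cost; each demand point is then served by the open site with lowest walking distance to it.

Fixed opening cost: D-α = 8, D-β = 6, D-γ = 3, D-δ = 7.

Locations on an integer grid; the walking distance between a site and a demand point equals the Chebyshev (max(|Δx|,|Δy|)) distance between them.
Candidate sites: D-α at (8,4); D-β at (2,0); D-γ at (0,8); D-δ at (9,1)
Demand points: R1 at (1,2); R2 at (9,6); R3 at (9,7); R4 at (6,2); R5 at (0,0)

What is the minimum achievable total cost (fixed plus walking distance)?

Open {D-α, D-β}: assign each demand point to its cheapest open site.
  R1→D-β 2, R2→D-α 2, R3→D-α 3, R4→D-α 2, R5→D-β 2
  walking distance 11, fixed 14 → total 25.
Compare {D-β}: walking distance 22 + fixed 6 = 28.
Compare {D-α, D-β, D-γ}: walking distance 11 + fixed 17 = 28.
Compare {D-α}: walking distance 22 + fixed 8 = 30.
All other subsets cost ≥ 28. Minimum total cost: 25.

25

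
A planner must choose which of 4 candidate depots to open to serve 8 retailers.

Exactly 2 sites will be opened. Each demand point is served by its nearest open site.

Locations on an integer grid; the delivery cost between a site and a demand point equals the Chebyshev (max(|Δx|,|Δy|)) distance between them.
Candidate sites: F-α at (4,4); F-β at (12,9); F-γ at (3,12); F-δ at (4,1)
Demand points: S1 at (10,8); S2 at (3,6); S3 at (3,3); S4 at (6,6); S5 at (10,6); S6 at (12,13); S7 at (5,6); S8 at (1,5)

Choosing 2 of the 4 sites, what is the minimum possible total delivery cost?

19

Open {F-α, F-β}.
  S1→F-β 2, S2→F-α 2, S3→F-α 1, S4→F-α 2, S5→F-β 3, S6→F-β 4, S7→F-α 2, S8→F-α 3  ⇒ total 19.
Compare {F-β, F-δ}: total 30.
Compare {F-α, F-γ}: total 31.
No size-2 selection does better; minimum is 19.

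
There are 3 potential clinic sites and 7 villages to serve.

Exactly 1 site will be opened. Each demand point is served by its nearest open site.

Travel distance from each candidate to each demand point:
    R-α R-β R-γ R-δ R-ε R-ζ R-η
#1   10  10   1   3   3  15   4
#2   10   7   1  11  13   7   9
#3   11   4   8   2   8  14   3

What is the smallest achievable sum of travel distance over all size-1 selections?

46

Open {#1}.
  R-α→#1 10, R-β→#1 10, R-γ→#1 1, R-δ→#1 3, R-ε→#1 3, R-ζ→#1 15, R-η→#1 4  ⇒ total 46.
Compare {#3}: total 50.
Compare {#2}: total 58.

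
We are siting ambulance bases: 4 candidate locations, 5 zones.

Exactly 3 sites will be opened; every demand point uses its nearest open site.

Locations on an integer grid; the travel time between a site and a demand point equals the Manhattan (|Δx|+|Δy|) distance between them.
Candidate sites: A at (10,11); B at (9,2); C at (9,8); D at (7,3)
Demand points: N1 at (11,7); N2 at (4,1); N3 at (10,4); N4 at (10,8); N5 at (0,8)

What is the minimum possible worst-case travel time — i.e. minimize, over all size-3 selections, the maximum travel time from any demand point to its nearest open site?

9

Open {A, B, C}.
  Farthest demand point is N5 at travel time 9 (to C); all others are ≤ 9.
With {A, C, D} the worst case is 9.
With {B, C, D} the worst case is 9.
No size-3 selection achieves below 9.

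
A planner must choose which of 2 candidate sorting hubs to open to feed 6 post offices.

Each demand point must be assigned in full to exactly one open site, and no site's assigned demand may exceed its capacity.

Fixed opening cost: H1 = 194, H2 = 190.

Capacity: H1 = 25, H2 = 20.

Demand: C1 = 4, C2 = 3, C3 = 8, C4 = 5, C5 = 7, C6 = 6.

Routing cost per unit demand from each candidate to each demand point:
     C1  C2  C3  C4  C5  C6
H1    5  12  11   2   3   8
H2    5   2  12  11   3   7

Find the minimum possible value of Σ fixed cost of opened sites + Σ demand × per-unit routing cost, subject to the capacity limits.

Open {H1, H2}; cheapest assignment that respects the capacities:
  H1 (cap 25, load 24): C1, C3, C4, C5 — cost 4×5 + 8×11 + 5×2 + 7×3 = 139
  H2 (cap 20, load 9): C2, C6 — cost 3×2 + 6×7 = 48
  Shipping 187, fixed 384 → total 571.
  Any other capacity-feasible assignment to {H1, H2} ships for at least 187.
Total demand is 33 and no other set of sites has combined capacity ≥ 33, so {H1, H2} is the only feasible choice of open sites. Minimum: 571.

571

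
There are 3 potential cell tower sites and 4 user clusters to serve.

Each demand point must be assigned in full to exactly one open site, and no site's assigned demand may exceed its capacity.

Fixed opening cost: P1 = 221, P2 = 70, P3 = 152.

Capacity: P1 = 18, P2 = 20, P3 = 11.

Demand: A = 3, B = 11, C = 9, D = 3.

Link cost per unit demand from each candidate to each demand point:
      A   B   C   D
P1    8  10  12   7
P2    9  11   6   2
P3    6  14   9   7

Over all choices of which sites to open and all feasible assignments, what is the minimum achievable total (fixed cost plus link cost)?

Open {P2, P3}; cheapest assignment that respects the capacities:
  P2 (cap 20, load 20): B, C — cost 11×11 + 9×6 = 175
  P3 (cap 11, load 6): A, D — cost 3×6 + 3×7 = 39
  Shipping 214, fixed 222 → total 436.
  Any other capacity-feasible assignment to {P2, P3} ships for at least 214.
Compare {P1, P2}: its best feasible assignment gives total 485.
Compare {P1, P3}: its best feasible assignment gives total 609.
Every other set of open sites that can feasibly serve all demand totals ≥ 485 even under its best assignment. Minimum: 436.

436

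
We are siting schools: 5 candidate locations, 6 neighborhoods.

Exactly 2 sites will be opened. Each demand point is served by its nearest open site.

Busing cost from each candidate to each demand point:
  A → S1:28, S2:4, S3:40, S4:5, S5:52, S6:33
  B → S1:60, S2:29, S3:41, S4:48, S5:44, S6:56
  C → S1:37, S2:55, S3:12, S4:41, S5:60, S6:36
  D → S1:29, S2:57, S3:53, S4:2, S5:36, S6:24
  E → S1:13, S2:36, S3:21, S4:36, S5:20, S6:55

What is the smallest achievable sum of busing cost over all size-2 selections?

Open {A, E}.
  S1→E 13, S2→A 4, S3→E 21, S4→A 5, S5→E 20, S6→A 33  ⇒ total 96.
Compare {D, E}: total 116.
Compare {A, C}: total 134.
No size-2 selection does better; minimum is 96.

96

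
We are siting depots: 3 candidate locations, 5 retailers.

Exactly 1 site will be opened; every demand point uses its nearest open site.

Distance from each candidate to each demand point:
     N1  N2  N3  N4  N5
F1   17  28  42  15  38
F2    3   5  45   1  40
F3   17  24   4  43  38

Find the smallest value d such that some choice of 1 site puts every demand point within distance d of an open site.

42

Open {F1}.
  Farthest demand point is N3 at distance 42 (to F1); all others are ≤ 42.
With {F3} the worst case is 43.
With {F2} the worst case is 45.
No size-1 selection achieves below 42.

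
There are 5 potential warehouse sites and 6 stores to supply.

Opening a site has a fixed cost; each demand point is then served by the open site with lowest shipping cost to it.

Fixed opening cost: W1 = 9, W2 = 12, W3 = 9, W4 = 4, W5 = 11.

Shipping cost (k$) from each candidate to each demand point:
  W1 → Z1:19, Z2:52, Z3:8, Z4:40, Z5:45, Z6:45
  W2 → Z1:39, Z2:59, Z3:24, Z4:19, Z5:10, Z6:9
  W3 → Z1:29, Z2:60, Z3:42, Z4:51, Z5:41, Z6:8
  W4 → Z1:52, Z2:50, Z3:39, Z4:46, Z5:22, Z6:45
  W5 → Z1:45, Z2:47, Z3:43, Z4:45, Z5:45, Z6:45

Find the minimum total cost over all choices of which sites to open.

138

Open {W1, W2}: assign each demand point to its cheapest open site.
  Z1→W1 19, Z2→W1 52, Z3→W1 8, Z4→W2 19, Z5→W2 10, Z6→W2 9
  shipping cost 117, fixed 21 → total 138.
Compare {W1, W2, W4}: shipping cost 115 + fixed 25 = 140.
Compare {W1, W2, W5}: shipping cost 112 + fixed 32 = 144.
Compare {W1, W2, W3}: shipping cost 116 + fixed 30 = 146.
All other subsets cost ≥ 140. Minimum total cost: 138.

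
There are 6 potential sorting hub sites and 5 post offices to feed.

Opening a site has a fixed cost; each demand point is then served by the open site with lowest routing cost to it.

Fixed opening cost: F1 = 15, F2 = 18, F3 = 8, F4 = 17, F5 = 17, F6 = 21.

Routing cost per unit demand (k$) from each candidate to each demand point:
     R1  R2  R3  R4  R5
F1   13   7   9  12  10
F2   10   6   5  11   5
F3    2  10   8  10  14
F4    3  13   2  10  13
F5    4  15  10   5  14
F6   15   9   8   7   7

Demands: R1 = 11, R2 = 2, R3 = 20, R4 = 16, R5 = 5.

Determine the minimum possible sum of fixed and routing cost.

Open {F2, F3, F4, F5}: assign each demand point to its cheapest open site.
  R1→F3 11×2=22, R2→F2 2×6=12, R3→F4 20×2=40, R4→F5 16×5=80, R5→F2 5×5=25
  routing cost 179, fixed 60 → total 239.
Compare {F2, F4, F5}: routing cost 190 + fixed 52 = 242.
Compare {F1, F2, F3, F4, F5}: routing cost 179 + fixed 75 = 254.
Compare {F1, F2, F4, F5}: routing cost 190 + fixed 67 = 257.
All other subsets cost ≥ 242. Minimum total cost: 239.

239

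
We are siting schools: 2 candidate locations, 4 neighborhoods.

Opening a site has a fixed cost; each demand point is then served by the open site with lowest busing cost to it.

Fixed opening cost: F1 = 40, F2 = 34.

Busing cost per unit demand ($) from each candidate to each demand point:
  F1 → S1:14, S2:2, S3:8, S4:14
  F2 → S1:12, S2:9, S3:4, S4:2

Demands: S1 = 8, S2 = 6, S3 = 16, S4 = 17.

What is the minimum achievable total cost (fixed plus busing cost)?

Open {F1, F2}: assign each demand point to its cheapest open site.
  S1→F2 8×12=96, S2→F1 6×2=12, S3→F2 16×4=64, S4→F2 17×2=34
  busing cost 206, fixed 74 → total 280.
Compare {F2}: busing cost 248 + fixed 34 = 282.
Compare {F1}: busing cost 490 + fixed 40 = 530.

280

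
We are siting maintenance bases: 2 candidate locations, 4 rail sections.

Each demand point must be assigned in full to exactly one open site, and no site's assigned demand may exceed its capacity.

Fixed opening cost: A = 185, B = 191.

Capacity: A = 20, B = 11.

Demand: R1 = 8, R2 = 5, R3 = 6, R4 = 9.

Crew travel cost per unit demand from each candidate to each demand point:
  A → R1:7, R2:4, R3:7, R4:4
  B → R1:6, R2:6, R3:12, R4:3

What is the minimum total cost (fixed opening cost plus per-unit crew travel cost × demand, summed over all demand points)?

Open {A, B}; cheapest assignment that respects the capacities:
  A (cap 20, load 19): R1, R2, R3 — cost 8×7 + 5×4 + 6×7 = 118
  B (cap 11, load 9): R4 — cost 9×3 = 27
  Shipping 145, fixed 376 → total 521.
  Any other capacity-feasible assignment to {A, B} ships for at least 145.
Total demand is 28 and no other set of sites has combined capacity ≥ 28, so {A, B} is the only feasible choice of open sites. Minimum: 521.

521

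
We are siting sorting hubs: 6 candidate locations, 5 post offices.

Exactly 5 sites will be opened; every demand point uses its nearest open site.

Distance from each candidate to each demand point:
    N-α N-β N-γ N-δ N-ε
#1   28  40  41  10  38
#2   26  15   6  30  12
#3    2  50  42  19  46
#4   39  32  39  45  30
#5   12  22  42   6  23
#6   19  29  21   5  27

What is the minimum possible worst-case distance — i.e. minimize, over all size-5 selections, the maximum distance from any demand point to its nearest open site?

Open {#1, #2, #3, #4, #5}.
  Farthest demand point is N-β at distance 15 (to #2); all others are ≤ 15.
With {#1, #2, #3, #4, #6} the worst case is 15.
With {#1, #2, #3, #5, #6} the worst case is 15.
No size-5 selection achieves below 15.

15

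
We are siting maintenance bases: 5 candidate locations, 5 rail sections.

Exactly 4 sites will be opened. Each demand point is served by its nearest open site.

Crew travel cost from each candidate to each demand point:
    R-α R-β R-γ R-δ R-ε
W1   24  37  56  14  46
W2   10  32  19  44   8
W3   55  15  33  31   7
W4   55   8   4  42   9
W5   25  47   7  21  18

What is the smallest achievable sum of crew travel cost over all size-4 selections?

43

Open {W1, W2, W3, W4}.
  R-α→W2 10, R-β→W4 8, R-γ→W4 4, R-δ→W1 14, R-ε→W3 7  ⇒ total 43.
Compare {W1, W2, W4, W5}: total 44.
Compare {W2, W3, W4, W5}: total 50.
No size-4 selection does better; minimum is 43.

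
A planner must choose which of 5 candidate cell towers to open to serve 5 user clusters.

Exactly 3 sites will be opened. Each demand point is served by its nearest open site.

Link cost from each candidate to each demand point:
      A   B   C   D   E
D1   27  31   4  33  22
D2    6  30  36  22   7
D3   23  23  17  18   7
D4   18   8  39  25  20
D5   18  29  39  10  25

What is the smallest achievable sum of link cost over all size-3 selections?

47

Open {D1, D2, D4}.
  A→D2 6, B→D4 8, C→D1 4, D→D2 22, E→D2 7  ⇒ total 47.
Compare {D1, D3, D4}: total 55.
Compare {D1, D2, D5}: total 56.
No size-3 selection does better; minimum is 47.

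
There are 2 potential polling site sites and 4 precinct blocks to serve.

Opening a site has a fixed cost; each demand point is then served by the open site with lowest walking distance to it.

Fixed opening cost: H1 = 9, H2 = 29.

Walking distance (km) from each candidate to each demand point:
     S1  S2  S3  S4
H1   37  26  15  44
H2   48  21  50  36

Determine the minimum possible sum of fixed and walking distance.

131

Open {H1}: assign each demand point to its cheapest open site.
  S1→H1 37, S2→H1 26, S3→H1 15, S4→H1 44
  walking distance 122, fixed 9 → total 131.
Compare {H1, H2}: walking distance 109 + fixed 38 = 147.
Compare {H2}: walking distance 155 + fixed 29 = 184.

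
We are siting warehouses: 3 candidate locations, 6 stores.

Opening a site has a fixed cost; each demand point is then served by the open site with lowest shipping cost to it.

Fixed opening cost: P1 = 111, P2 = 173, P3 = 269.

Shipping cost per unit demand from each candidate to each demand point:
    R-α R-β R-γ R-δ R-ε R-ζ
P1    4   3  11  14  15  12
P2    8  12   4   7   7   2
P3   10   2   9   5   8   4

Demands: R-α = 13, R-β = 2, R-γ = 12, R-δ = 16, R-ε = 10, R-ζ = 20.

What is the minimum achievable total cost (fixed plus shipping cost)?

571

Open {P2}: assign each demand point to its cheapest open site.
  R-α→P2 13×8=104, R-β→P2 2×12=24, R-γ→P2 12×4=48, R-δ→P2 16×7=112, R-ε→P2 10×7=70, R-ζ→P2 20×2=40
  shipping cost 398, fixed 173 → total 571.
Compare {P1, P2}: shipping cost 328 + fixed 284 = 612.
Compare {P3}: shipping cost 482 + fixed 269 = 751.
Compare {P1, P3}: shipping cost 404 + fixed 380 = 784.
All other subsets cost ≥ 612. Minimum total cost: 571.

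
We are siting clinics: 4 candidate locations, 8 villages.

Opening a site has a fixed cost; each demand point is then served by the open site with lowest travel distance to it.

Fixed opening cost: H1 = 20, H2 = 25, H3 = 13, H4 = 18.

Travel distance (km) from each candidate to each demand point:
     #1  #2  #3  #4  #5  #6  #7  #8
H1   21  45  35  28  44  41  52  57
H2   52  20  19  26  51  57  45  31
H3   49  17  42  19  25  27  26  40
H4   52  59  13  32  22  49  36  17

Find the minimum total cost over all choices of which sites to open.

Open {H1, H3, H4}: assign each demand point to its cheapest open site.
  #1→H1 21, #2→H3 17, #3→H4 13, #4→H3 19, #5→H4 22, #6→H3 27, #7→H3 26, #8→H4 17
  travel distance 162, fixed 51 → total 213.
Compare {H3, H4}: travel distance 190 + fixed 31 = 221.
Compare {H1, H2, H3, H4}: travel distance 162 + fixed 76 = 238.
Compare {H1, H3}: travel distance 210 + fixed 33 = 243.
All other subsets cost ≥ 221. Minimum total cost: 213.

213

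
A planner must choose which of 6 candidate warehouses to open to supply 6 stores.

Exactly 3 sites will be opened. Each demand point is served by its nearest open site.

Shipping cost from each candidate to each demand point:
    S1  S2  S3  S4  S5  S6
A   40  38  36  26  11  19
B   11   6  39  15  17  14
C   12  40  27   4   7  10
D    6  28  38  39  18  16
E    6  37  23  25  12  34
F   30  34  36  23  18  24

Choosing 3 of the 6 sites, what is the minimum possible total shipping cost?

56

Open {B, C, E}.
  S1→E 6, S2→B 6, S3→E 23, S4→C 4, S5→C 7, S6→C 10  ⇒ total 56.
Compare {B, C, D}: total 60.
Compare {A, B, C}: total 65.
No size-3 selection does better; minimum is 56.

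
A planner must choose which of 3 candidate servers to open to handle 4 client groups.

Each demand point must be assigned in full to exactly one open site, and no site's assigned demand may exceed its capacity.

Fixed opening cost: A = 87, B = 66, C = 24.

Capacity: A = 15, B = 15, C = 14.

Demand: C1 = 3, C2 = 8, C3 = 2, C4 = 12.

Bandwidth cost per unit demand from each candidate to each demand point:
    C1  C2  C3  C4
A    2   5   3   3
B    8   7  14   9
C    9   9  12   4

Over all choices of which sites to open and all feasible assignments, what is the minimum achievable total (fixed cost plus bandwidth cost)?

211

Open {A, C}; cheapest assignment that respects the capacities:
  A (cap 15, load 13): C1, C2, C3 — cost 3×2 + 8×5 + 2×3 = 52
  C (cap 14, load 12): C4 — cost 12×4 = 48
  Shipping 100, fixed 111 → total 211.
  Any other capacity-feasible assignment to {A, C} ships for at least 100.
Compare {B, C}: its best feasible assignment gives total 242.
Compare {A, B}: its best feasible assignment gives total 275.
Every other set of open sites that can feasibly serve all demand totals ≥ 242 even under its best assignment. Minimum: 211.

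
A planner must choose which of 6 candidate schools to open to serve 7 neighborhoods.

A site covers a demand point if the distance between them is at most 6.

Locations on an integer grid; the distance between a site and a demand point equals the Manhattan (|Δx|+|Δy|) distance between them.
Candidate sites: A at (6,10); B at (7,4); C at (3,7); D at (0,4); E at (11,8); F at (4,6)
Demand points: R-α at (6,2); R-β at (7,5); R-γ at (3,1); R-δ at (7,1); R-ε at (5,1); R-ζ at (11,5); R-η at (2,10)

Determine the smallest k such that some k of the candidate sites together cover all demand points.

2

Coverage sets (demand points within 6 of each site):
  A: {R-β, R-η}
  B: {R-α, R-β, R-δ, R-ε, R-ζ}
  C: {R-β, R-γ, R-η}
  D: {R-γ}
  E: {R-ζ}
  F: {R-α, R-β, R-γ, R-ε, R-η}
No single site covers all 7 demand points.
But {B, C} covers everything, so the minimum is 2.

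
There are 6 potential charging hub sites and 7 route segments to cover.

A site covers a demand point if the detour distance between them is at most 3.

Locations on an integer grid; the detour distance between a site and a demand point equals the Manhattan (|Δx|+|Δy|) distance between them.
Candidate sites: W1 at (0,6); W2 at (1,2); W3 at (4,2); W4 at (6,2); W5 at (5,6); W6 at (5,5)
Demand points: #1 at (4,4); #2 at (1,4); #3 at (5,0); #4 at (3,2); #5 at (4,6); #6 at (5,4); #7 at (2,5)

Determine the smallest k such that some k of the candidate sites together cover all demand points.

3

Coverage sets (demand points within 3 of each site):
  W1: {#2, #7}
  W2: {#2, #4}
  W3: {#1, #3, #4, #6}
  W4: {#3, #4, #6}
  W5: {#1, #5, #6}
  W6: {#1, #5, #6, #7}
No 2 sites suffice: every size-2 union leaves at least one demand point uncovered.
But {W1, W3, W5} covers everything, so the minimum is 3.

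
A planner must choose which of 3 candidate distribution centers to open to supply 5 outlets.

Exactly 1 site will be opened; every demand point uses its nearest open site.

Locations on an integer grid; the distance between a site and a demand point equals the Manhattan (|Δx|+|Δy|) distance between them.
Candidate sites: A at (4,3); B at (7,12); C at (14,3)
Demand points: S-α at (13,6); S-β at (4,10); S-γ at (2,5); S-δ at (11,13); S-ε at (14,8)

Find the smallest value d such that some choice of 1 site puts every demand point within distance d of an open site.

Open {B}.
  Farthest demand point is S-α at distance 12 (to B); all others are ≤ 12.
With {A} the worst case is 17.
With {C} the worst case is 17.
No size-1 selection achieves below 12.

12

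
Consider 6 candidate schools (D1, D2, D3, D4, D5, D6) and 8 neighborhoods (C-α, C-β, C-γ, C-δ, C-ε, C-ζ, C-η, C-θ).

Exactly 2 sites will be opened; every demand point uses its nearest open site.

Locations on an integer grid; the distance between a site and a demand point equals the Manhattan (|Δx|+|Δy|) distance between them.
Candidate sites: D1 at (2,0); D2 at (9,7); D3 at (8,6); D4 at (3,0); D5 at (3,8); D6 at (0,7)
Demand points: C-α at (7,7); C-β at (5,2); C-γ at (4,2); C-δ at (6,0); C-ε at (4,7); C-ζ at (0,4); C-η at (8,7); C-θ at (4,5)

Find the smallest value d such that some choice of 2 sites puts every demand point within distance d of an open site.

Open {D1, D3}.
  Farthest demand point is C-ζ at distance 6 (to D1); all others are ≤ 6.
With {D1, D5} the worst case is 6.
With {D1, D2} the worst case is 7.
No size-2 selection achieves below 6.

6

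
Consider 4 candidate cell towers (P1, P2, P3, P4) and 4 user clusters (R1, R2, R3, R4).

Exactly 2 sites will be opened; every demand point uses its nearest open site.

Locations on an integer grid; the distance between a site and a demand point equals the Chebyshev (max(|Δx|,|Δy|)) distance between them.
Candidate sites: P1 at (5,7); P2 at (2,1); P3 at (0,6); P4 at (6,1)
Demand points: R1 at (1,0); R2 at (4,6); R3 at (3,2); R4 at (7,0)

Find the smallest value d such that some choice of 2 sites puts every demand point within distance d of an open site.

Open {P1, P2}.
  Farthest demand point is R4 at distance 5 (to P2); all others are ≤ 5.
With {P1, P4} the worst case is 5.
With {P2, P3} the worst case is 5.
No size-2 selection achieves below 5.

5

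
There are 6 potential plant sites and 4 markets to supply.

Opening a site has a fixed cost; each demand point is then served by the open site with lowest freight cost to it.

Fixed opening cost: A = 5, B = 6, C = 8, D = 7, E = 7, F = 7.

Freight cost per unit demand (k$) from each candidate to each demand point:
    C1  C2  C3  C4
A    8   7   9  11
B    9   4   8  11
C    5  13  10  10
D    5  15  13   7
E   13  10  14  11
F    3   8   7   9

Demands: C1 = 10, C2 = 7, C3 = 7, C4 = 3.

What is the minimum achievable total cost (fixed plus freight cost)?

147

Open {B, F}: assign each demand point to its cheapest open site.
  C1→F 10×3=30, C2→B 7×4=28, C3→F 7×7=49, C4→F 3×9=27
  freight cost 134, fixed 13 → total 147.
Compare {B, D, F}: freight cost 128 + fixed 20 = 148.
Compare {A, B, F}: freight cost 134 + fixed 18 = 152.
Compare {A, B, D, F}: freight cost 128 + fixed 25 = 153.
All other subsets cost ≥ 148. Minimum total cost: 147.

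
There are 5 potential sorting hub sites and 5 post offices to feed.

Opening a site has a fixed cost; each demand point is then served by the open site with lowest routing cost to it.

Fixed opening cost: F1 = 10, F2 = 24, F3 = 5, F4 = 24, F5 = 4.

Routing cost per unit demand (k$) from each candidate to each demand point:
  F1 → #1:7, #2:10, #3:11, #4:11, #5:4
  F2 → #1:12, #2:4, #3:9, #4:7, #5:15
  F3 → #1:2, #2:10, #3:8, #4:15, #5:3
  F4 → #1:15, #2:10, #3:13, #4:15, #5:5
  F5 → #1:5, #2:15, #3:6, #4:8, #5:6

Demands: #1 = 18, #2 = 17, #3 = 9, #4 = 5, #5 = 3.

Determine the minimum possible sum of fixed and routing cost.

Open {F2, F3, F5}: assign each demand point to its cheapest open site.
  #1→F3 18×2=36, #2→F2 17×4=68, #3→F5 9×6=54, #4→F2 5×7=35, #5→F3 3×3=9
  routing cost 202, fixed 33 → total 235.
Compare {F1, F2, F3, F5}: routing cost 202 + fixed 43 = 245.
Compare {F2, F3}: routing cost 220 + fixed 29 = 249.
Compare {F1, F2, F3}: routing cost 220 + fixed 39 = 259.
All other subsets cost ≥ 245. Minimum total cost: 235.

235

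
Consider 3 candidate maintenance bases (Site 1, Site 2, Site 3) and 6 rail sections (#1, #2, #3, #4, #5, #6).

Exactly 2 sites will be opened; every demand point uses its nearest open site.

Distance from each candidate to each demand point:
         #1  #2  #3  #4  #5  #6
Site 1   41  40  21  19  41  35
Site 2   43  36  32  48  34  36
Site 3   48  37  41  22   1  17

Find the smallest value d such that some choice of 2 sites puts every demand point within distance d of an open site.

Open {Site 1, Site 2}.
  Farthest demand point is #1 at distance 41 (to Site 1); all others are ≤ 41.
With {Site 1, Site 3} the worst case is 41.
With {Site 2, Site 3} the worst case is 43.
No size-2 selection achieves below 41.

41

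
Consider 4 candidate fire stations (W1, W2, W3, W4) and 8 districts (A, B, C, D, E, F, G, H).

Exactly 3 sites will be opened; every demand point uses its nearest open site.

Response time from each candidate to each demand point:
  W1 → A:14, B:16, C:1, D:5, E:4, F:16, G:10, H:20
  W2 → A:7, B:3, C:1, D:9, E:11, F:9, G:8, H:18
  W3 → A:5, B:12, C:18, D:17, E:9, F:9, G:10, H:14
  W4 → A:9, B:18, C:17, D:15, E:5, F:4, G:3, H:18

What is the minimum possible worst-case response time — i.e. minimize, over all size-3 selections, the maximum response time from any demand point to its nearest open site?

Open {W1, W2, W3}.
  Farthest demand point is H at response time 14 (to W3); all others are ≤ 14.
With {W1, W3, W4} the worst case is 14.
With {W2, W3, W4} the worst case is 14.
No size-3 selection achieves below 14.

14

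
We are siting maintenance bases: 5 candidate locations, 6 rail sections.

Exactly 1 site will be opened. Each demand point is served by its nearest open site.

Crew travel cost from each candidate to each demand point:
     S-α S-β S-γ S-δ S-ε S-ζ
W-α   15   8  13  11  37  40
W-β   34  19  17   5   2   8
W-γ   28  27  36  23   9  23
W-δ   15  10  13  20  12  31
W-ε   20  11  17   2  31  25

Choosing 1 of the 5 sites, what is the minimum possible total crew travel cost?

Open {W-β}.
  S-α→W-β 34, S-β→W-β 19, S-γ→W-β 17, S-δ→W-β 5, S-ε→W-β 2, S-ζ→W-β 8  ⇒ total 85.
Compare {W-δ}: total 101.
Compare {W-ε}: total 106.
No size-1 selection does better; minimum is 85.

85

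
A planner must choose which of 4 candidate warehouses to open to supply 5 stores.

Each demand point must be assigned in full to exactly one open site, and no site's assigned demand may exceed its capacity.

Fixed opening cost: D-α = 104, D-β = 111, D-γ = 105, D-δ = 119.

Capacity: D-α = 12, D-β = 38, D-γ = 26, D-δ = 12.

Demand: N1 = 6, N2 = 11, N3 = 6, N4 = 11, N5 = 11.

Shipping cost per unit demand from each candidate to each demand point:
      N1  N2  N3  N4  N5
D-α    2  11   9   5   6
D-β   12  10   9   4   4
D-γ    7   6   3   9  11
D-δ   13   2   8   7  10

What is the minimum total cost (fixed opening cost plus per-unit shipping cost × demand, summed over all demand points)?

430

Open {D-β, D-γ}; cheapest assignment that respects the capacities:
  D-β (cap 38, load 22): N4, N5 — cost 11×4 + 11×4 = 88
  D-γ (cap 26, load 23): N1, N2, N3 — cost 6×7 + 11×6 + 6×3 = 126
  Shipping 214, fixed 216 → total 430.
  Any other capacity-feasible assignment to {D-β, D-γ} ships for at least 214.
Compare {D-β, D-δ}: its best feasible assignment gives total 466.
Compare {D-α, D-β}: its best feasible assignment gives total 479.
Every other set of open sites that can feasibly serve all demand totals ≥ 466 even under its best assignment. Minimum: 430.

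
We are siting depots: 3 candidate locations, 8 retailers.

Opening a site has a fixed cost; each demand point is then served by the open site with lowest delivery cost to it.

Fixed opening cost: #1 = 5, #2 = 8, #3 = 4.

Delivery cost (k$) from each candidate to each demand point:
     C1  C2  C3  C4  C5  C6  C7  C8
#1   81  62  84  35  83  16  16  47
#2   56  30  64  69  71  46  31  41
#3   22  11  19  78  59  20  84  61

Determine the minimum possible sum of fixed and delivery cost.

Open {#1, #3}: assign each demand point to its cheapest open site.
  C1→#3 22, C2→#3 11, C3→#3 19, C4→#1 35, C5→#3 59, C6→#1 16, C7→#1 16, C8→#1 47
  delivery cost 225, fixed 9 → total 234.
Compare {#1, #2, #3}: delivery cost 219 + fixed 17 = 236.
Compare {#2, #3}: delivery cost 272 + fixed 12 = 284.
Compare {#1, #2}: delivery cost 329 + fixed 13 = 342.
All other subsets cost ≥ 236. Minimum total cost: 234.

234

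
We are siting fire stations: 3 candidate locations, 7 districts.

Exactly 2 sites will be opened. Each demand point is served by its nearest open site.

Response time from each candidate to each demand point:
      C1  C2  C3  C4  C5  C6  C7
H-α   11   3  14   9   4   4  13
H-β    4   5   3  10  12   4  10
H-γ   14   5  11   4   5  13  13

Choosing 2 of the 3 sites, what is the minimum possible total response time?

Open {H-β, H-γ}.
  C1→H-β 4, C2→H-β 5, C3→H-β 3, C4→H-γ 4, C5→H-γ 5, C6→H-β 4, C7→H-β 10  ⇒ total 35.
Compare {H-α, H-β}: total 37.
Compare {H-α, H-γ}: total 50.

35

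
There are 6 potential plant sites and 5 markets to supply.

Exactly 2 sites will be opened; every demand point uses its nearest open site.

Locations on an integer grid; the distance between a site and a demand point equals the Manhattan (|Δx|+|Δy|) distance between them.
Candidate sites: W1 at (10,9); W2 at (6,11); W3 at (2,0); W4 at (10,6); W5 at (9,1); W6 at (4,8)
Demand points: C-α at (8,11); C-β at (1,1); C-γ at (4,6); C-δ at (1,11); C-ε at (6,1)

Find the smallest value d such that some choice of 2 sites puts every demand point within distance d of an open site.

Open {W2, W3}.
  Farthest demand point is C-γ at distance 7 (to W2); all others are ≤ 7.
With {W3, W6} the worst case is 7.
With {W2, W5} the worst case is 8.
No size-2 selection achieves below 7.

7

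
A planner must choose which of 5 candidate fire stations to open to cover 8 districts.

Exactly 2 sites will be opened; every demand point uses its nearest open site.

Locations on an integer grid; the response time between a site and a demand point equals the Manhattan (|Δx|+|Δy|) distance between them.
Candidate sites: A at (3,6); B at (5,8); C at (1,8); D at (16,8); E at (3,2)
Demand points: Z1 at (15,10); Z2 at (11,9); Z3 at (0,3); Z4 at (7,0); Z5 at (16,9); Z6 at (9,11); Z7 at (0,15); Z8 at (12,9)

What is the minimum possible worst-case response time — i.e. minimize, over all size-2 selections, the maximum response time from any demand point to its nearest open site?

Open {A, B}.
  Farthest demand point is Z1 at response time 12 (to B); all others are ≤ 12.
With {A, D} the worst case is 12.
With {B, C} the worst case is 12.
No size-2 selection achieves below 12.

12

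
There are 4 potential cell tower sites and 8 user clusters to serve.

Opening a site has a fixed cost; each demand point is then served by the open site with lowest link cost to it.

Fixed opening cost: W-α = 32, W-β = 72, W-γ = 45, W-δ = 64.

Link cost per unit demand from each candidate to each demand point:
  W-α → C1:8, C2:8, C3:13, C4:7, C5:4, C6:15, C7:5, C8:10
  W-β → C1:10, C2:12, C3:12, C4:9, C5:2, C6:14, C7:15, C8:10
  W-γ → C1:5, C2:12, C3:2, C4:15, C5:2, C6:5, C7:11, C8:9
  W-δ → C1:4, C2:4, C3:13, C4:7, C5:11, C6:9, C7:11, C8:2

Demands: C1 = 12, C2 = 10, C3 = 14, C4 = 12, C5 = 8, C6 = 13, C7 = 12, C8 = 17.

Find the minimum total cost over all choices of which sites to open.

Open {W-α, W-γ, W-δ}: assign each demand point to its cheapest open site.
  C1→W-δ 12×4=48, C2→W-δ 10×4=40, C3→W-γ 14×2=28, C4→W-α 12×7=84, C5→W-γ 8×2=16, C6→W-γ 13×5=65, C7→W-α 12×5=60, C8→W-δ 17×2=34
  link cost 375, fixed 141 → total 516.
Compare {W-γ, W-δ}: link cost 447 + fixed 109 = 556.
Compare {W-α, W-β, W-γ, W-δ}: link cost 375 + fixed 213 = 588.
Compare {W-α, W-γ}: link cost 546 + fixed 77 = 623.
All other subsets cost ≥ 556. Minimum total cost: 516.

516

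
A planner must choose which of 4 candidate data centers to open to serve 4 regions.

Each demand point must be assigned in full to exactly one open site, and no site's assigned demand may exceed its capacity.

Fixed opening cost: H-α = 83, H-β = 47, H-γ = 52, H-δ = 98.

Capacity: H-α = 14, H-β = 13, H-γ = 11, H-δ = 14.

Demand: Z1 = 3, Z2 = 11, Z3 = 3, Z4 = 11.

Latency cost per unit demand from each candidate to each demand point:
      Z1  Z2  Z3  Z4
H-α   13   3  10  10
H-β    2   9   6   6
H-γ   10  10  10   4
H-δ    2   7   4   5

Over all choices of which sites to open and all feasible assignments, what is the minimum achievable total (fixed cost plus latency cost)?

283

Open {H-α, H-β, H-γ}; cheapest assignment that respects the capacities:
  H-α (cap 14, load 11): Z2 — cost 11×3 = 33
  H-β (cap 13, load 6): Z1, Z3 — cost 3×2 + 3×6 = 24
  H-γ (cap 11, load 11): Z4 — cost 11×4 = 44
  Shipping 101, fixed 182 → total 283.
  Any other capacity-feasible assignment to {H-α, H-β, H-γ} ships for at least 101.
Compare {H-α, H-δ}: its best feasible assignment gives total 305.
Compare {H-α, H-γ, H-δ}: its best feasible assignment gives total 328.
Every other set of open sites that can feasibly serve all demand totals ≥ 305 even under its best assignment. Minimum: 283.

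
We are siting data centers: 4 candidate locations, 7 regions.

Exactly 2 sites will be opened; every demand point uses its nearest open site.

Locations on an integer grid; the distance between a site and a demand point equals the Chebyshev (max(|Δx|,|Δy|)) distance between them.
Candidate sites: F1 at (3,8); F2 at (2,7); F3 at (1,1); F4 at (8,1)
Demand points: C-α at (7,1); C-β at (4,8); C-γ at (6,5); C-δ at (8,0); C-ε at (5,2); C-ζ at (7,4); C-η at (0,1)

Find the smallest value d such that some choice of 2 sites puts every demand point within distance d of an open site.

6

Open {F2, F4}.
  Farthest demand point is C-η at distance 6 (to F2); all others are ≤ 6.
With {F1, F2} the worst case is 7.
With {F1, F3} the worst case is 7.
No size-2 selection achieves below 6.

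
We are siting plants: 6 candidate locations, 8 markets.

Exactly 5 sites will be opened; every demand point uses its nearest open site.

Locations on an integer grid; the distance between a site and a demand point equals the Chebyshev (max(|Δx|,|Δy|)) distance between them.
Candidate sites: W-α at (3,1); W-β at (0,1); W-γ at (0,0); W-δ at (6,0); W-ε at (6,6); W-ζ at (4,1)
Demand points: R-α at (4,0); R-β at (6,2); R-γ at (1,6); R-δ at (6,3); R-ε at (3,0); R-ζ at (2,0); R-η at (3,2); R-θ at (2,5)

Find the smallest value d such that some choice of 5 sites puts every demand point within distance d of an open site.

Open {W-α, W-β, W-γ, W-δ, W-ε}.
  Farthest demand point is R-γ at distance 5 (to W-α); all others are ≤ 5.
With {W-α, W-β, W-γ, W-δ, W-ζ} the worst case is 5.
With {W-α, W-β, W-γ, W-ε, W-ζ} the worst case is 5.
No size-5 selection achieves below 5.

5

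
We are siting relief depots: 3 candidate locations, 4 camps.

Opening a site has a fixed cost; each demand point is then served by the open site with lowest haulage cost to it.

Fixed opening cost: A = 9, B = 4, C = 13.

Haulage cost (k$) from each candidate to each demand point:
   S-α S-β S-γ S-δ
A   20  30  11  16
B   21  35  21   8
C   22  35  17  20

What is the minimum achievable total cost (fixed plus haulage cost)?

Open {A, B}: assign each demand point to its cheapest open site.
  S-α→A 20, S-β→A 30, S-γ→A 11, S-δ→B 8
  haulage cost 69, fixed 13 → total 82.
Compare {A}: haulage cost 77 + fixed 9 = 86.
Compare {B}: haulage cost 85 + fixed 4 = 89.
Compare {A, B, C}: haulage cost 69 + fixed 26 = 95.
All other subsets cost ≥ 86. Minimum total cost: 82.

82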